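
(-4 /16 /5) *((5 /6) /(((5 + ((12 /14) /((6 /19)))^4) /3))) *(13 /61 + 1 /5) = -16807 /19293080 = -0.00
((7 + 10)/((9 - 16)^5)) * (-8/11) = 136/184877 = 0.00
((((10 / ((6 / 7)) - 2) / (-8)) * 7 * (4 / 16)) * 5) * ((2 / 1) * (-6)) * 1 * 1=1015 / 8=126.88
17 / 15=1.13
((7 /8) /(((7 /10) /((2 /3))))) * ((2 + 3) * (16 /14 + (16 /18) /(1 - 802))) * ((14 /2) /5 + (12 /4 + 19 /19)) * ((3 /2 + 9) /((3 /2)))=144040 /801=179.83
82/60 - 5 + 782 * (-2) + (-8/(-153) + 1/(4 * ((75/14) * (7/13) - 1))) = -58755803/37485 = -1567.45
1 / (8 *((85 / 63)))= 63 / 680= 0.09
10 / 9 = 1.11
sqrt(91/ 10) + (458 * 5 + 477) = sqrt(910)/ 10 + 2767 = 2770.02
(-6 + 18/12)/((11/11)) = -9/2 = -4.50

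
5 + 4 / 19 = 99 / 19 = 5.21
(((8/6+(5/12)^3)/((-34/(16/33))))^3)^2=205383281659753768921/3165918090184044673499012530176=0.00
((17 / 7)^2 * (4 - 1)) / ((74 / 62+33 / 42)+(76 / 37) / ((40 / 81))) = 4972245 / 1725073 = 2.88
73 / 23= 3.17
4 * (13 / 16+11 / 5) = 241 / 20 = 12.05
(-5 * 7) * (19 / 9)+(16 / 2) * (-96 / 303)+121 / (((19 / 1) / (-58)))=-7699273 / 17271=-445.79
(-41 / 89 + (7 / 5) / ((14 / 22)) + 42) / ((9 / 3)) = 6488 / 445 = 14.58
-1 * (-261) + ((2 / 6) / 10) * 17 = 7847 / 30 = 261.57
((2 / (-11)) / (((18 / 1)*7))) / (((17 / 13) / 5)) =-65 / 11781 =-0.01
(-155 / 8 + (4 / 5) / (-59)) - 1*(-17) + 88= 202043 / 2360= 85.61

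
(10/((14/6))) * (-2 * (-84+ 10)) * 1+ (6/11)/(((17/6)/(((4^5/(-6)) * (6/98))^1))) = 5793528/9163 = 632.27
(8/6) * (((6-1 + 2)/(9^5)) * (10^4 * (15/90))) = 140000/531441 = 0.26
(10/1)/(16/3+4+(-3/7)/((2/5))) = 1.21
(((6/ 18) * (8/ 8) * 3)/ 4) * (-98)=-49/ 2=-24.50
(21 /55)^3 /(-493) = -9261 /82022875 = -0.00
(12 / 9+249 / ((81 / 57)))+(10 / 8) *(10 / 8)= 25649 / 144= 178.12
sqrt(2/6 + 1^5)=2 * sqrt(3)/3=1.15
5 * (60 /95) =60 /19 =3.16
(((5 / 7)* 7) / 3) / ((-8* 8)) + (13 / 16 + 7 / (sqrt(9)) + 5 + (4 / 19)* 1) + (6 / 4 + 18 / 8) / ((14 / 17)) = 329003 / 25536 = 12.88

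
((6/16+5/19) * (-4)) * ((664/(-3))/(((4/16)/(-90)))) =-203393.68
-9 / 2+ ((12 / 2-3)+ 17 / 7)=13 / 14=0.93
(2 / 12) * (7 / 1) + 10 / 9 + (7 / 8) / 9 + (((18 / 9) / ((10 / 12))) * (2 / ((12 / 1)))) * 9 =239 / 40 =5.98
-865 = -865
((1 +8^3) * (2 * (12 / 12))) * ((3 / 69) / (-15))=-342 / 115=-2.97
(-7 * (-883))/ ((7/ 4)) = 3532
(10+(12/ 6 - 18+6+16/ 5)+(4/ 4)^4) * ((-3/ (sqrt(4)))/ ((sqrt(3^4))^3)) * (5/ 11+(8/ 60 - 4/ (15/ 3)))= 49/ 26730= 0.00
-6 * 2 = -12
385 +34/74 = 385.46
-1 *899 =-899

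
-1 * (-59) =59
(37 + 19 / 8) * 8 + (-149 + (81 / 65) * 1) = 10871 / 65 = 167.25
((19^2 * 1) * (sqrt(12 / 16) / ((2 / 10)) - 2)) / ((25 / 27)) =-19494 / 25 + 9747 * sqrt(3) / 10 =908.47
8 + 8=16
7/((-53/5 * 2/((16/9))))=-280/477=-0.59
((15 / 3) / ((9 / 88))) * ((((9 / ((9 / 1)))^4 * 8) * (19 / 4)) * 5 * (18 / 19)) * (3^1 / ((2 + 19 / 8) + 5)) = 2816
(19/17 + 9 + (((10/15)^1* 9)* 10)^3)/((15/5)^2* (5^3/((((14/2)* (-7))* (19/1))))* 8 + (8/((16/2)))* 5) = -3418792132/73865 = -46284.33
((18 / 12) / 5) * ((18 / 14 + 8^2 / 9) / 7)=529 / 1470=0.36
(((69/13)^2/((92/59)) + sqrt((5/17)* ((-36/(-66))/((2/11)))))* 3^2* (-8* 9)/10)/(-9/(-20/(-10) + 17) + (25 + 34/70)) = -131570649/2810977-43092* sqrt(255)/282761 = -49.24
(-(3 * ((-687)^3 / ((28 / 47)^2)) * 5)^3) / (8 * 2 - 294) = -1240142406284026047375881323511314442625 / 133965504512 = -9257177142739308100489478000.00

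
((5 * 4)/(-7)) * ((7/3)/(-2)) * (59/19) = 590/57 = 10.35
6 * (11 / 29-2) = -282 / 29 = -9.72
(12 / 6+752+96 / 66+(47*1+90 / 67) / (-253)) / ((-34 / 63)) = -73323243 / 52394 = -1399.46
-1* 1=-1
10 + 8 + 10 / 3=64 / 3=21.33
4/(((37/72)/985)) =283680/37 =7667.03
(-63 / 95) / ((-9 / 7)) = 49 / 95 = 0.52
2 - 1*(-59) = 61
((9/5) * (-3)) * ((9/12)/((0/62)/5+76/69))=-5589/1520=-3.68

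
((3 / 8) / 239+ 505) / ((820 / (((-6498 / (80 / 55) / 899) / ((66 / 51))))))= -53330941179 / 22551810560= -2.36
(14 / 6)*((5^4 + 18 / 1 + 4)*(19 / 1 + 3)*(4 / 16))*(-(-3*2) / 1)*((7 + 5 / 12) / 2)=4433891 / 24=184745.46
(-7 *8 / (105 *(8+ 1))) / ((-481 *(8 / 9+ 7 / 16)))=128 / 1378065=0.00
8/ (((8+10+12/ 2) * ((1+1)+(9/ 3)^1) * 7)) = 1/ 105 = 0.01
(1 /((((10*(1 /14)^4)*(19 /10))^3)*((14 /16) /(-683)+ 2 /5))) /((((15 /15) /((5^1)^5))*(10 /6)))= 968048553808179200000 /24905029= 38869601549477.38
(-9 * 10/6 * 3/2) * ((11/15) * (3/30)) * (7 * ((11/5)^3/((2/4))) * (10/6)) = -102487/250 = -409.95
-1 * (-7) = 7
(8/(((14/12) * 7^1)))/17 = 48/833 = 0.06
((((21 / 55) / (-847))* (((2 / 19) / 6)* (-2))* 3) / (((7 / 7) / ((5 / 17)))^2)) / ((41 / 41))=30 / 7308521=0.00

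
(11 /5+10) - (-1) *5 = 86 /5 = 17.20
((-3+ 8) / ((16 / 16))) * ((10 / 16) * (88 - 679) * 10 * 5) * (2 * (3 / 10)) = -221625 / 4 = -55406.25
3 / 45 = 1 / 15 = 0.07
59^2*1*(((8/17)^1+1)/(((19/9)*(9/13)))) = 1131325/323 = 3502.55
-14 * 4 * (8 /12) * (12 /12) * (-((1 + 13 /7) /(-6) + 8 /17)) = -32 /153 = -0.21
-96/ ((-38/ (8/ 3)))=128/ 19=6.74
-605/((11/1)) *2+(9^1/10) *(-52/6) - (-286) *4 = 5131/5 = 1026.20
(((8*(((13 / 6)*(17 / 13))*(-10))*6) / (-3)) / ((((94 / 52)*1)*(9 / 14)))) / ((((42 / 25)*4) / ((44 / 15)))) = 1944800 / 11421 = 170.28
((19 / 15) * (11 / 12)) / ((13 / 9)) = 209 / 260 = 0.80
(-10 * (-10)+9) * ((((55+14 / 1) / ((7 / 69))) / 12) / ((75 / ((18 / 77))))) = 518949 / 26950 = 19.26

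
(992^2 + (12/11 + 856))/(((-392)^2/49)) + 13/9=24488909/77616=315.51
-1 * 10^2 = -100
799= 799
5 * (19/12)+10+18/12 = 233/12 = 19.42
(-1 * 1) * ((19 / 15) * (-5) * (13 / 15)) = 247 / 45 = 5.49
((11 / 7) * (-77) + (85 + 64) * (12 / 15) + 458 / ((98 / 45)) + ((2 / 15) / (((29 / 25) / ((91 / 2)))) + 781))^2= 449558643028804 / 454329225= 989499.72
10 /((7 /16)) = 160 /7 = 22.86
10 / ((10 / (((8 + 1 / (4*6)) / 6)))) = 1.34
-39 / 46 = -0.85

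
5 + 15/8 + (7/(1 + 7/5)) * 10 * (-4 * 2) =-226.46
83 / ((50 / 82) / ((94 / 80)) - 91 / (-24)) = 3838584 / 199357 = 19.25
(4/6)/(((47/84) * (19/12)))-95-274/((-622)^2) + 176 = 14122110869/172743706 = 81.75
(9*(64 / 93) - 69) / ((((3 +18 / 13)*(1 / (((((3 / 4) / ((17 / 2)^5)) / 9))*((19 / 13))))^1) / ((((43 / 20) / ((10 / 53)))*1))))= -1479071 / 3301167525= -0.00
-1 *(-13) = 13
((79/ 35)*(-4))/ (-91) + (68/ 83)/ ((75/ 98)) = 4638388/ 3965325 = 1.17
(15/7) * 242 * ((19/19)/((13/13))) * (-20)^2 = 1452000/7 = 207428.57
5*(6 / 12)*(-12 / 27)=-1.11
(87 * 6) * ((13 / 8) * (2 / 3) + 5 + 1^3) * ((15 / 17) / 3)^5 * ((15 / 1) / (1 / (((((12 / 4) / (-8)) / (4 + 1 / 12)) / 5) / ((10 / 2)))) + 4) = 525534375 / 16370116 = 32.10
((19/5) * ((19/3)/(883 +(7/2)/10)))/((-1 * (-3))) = 1444/159003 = 0.01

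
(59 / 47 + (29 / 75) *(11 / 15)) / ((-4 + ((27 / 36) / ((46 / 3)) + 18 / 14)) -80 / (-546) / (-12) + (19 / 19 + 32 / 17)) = 3308748352 / 440278375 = 7.52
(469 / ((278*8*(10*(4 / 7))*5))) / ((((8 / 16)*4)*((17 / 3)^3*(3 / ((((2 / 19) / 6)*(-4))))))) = -9849 / 20760372800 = -0.00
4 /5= 0.80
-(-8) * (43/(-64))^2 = 3.61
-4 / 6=-2 / 3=-0.67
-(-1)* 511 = 511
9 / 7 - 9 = -54 / 7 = -7.71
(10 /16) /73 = 5 /584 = 0.01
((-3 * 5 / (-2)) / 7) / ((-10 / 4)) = -3 / 7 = -0.43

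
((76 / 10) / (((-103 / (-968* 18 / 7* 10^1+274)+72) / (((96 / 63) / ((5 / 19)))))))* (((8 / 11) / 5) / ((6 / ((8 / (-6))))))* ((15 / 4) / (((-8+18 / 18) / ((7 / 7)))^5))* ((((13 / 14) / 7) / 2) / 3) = 51757257344 / 531103590902894625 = 0.00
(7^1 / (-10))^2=49 / 100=0.49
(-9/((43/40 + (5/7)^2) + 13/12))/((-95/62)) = 2.20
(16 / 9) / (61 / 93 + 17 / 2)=992 / 5109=0.19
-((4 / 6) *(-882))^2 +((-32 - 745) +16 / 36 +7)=-3118622 / 9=-346513.56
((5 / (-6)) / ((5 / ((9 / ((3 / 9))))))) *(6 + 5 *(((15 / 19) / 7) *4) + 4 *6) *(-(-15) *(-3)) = 868725 / 133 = 6531.77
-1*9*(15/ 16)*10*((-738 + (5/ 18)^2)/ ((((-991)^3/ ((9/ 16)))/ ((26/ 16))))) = -233109825/ 3986400342016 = -0.00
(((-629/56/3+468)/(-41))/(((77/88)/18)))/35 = -93594/14063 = -6.66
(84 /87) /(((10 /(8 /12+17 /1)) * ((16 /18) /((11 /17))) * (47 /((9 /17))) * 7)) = 15741 /7878140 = 0.00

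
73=73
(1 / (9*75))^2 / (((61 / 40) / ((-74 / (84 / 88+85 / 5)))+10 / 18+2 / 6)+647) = 0.00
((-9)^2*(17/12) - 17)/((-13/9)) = -3519/52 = -67.67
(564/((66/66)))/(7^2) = 564/49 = 11.51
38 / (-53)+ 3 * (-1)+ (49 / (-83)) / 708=-11579105 / 3114492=-3.72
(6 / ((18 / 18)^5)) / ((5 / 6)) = 36 / 5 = 7.20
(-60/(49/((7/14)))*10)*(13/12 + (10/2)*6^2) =-54325/49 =-1108.67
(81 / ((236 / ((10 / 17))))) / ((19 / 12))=2430 / 19057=0.13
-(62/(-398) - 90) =17941/199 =90.16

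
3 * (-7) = -21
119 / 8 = 14.88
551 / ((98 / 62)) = 17081 / 49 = 348.59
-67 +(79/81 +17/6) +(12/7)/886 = -31743965/502362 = -63.19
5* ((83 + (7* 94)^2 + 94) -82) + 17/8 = 17322377/8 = 2165297.12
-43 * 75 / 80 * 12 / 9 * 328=-17630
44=44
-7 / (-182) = 1 / 26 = 0.04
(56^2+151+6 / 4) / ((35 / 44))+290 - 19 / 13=2012307 / 455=4422.65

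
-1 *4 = -4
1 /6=0.17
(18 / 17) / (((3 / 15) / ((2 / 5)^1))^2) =72 / 17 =4.24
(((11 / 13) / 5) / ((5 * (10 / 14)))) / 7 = 11 / 1625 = 0.01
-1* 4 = -4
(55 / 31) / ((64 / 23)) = 1265 / 1984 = 0.64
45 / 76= 0.59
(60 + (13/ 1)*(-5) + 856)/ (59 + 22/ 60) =25530/ 1781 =14.33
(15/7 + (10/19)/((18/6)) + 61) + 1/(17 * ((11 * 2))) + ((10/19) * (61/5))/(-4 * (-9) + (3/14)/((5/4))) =666452305/10495562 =63.50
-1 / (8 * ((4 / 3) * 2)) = -0.05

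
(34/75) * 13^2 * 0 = 0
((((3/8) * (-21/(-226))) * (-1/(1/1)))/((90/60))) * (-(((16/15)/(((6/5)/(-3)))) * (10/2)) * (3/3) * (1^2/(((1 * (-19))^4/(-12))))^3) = 60480/250104585854476193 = 0.00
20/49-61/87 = -1249/4263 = -0.29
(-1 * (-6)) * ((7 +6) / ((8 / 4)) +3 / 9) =41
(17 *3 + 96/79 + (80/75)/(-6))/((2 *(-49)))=-184993/348390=-0.53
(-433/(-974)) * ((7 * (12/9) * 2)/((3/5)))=60620/4383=13.83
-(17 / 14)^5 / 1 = -1419857 / 537824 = -2.64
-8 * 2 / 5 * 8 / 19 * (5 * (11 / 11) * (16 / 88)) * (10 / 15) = -512 / 627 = -0.82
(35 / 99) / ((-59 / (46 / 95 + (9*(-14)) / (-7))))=-12292 / 110979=-0.11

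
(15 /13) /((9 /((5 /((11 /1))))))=25 /429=0.06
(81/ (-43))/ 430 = -81/ 18490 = -0.00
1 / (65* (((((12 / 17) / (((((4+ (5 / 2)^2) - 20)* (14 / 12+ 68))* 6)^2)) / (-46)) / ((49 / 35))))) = -735352527 / 32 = -22979766.47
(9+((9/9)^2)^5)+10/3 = 40/3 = 13.33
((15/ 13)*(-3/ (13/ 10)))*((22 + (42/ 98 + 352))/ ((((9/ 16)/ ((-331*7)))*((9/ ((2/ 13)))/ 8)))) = 11104652800/ 19773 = 561606.88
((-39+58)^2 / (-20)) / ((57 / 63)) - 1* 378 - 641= -20779 / 20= -1038.95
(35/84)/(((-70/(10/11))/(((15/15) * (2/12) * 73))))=-365/5544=-0.07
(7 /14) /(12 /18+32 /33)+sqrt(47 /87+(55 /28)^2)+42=sqrt(26102001) /2436+1523 /36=44.40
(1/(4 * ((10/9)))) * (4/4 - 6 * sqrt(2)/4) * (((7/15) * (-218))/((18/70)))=-5341/60 + 5341 * sqrt(2)/40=99.82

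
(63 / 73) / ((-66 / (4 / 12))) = -7 / 1606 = -0.00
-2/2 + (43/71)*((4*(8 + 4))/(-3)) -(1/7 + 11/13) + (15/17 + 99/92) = -98227833/10105004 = -9.72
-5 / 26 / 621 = -5 / 16146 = -0.00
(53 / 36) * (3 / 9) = 53 / 108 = 0.49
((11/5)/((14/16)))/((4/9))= 198/35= 5.66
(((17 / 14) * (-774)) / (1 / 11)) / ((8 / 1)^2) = -72369 / 448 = -161.54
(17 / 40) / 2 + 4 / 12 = 131 / 240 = 0.55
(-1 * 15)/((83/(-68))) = 1020/83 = 12.29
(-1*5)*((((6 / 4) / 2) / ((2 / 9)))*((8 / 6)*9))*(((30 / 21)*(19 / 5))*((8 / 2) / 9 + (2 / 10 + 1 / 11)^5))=-490.86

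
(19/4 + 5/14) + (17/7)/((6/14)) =905/84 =10.77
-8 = -8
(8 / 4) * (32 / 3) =64 / 3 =21.33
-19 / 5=-3.80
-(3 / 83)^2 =-9 / 6889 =-0.00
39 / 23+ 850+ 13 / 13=19612 / 23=852.70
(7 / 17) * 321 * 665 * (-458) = -684368790 / 17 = -40256987.65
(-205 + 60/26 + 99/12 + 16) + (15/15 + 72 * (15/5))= 2005/52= 38.56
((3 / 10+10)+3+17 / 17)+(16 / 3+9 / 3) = 679 / 30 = 22.63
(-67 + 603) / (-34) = -15.76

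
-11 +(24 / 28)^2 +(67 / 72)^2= -2387591 / 254016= -9.40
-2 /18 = -1 /9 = -0.11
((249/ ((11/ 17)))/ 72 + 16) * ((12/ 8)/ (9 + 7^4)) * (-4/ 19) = -0.00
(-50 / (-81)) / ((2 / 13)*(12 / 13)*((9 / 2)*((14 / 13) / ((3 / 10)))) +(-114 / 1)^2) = 54925 / 1156568706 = 0.00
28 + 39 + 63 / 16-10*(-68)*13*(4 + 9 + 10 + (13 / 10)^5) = 2362132387 / 10000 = 236213.24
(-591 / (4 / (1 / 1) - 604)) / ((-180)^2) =197 / 6480000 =0.00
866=866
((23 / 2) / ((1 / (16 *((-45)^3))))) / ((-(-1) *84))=-1397250 / 7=-199607.14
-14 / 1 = -14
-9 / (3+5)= -9 / 8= -1.12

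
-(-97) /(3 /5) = 161.67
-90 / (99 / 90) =-900 / 11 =-81.82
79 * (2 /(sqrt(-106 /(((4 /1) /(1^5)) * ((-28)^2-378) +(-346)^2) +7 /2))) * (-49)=-3871 * sqrt(357770990) /17691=-4138.79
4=4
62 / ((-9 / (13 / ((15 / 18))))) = -1612 / 15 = -107.47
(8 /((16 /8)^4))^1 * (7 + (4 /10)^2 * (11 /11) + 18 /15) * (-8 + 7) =-209 /50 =-4.18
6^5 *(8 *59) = 3670272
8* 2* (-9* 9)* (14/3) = -6048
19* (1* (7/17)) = 133/17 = 7.82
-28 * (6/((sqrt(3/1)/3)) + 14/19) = -168 * sqrt(3)-392/19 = -311.62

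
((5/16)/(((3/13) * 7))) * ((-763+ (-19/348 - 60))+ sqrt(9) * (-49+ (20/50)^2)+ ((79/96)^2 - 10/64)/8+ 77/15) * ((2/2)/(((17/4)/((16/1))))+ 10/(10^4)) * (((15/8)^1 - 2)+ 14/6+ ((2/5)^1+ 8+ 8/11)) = -23774451254814668759/2985374515200000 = -7963.64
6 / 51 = 2 / 17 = 0.12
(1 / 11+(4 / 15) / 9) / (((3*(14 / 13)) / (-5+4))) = -2327 / 62370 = -0.04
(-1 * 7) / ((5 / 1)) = -7 / 5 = -1.40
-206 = -206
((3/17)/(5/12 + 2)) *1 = 36/493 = 0.07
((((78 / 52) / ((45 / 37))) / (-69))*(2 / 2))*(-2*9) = 37 / 115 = 0.32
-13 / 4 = -3.25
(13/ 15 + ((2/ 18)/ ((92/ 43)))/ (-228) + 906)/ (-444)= -856009369/ 419100480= -2.04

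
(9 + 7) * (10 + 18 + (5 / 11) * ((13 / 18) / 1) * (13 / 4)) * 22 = 92084 / 9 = 10231.56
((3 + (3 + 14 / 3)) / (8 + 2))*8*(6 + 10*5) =7168 / 15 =477.87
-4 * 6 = -24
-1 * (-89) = 89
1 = 1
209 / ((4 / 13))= 2717 / 4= 679.25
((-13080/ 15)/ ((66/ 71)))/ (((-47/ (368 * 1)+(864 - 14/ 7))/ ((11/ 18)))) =-5695904/ 8563563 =-0.67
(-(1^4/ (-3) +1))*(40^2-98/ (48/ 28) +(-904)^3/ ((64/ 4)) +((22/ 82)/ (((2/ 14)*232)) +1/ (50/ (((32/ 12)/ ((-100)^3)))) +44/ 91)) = 31222958836751858983/ 1014365625000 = 30780773.78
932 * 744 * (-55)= -38137440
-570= -570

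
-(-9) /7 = 9 /7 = 1.29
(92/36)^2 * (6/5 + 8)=24334/405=60.08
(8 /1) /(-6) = -4 /3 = -1.33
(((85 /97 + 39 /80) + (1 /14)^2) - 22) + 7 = -5183093 /380240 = -13.63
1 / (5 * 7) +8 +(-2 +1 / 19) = 4044 / 665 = 6.08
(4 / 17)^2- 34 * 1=-9810 / 289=-33.94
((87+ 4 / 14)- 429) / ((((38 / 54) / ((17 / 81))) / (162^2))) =-355728672 / 133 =-2674651.67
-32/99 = -0.32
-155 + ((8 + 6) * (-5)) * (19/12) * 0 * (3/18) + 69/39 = -153.23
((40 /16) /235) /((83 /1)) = 1 /7802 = 0.00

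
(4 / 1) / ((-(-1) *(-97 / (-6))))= 24 / 97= 0.25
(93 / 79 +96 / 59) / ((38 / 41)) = 535911 / 177118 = 3.03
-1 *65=-65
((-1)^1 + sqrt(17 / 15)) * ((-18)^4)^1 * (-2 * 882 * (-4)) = 47836053.27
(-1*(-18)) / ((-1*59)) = -18 / 59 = -0.31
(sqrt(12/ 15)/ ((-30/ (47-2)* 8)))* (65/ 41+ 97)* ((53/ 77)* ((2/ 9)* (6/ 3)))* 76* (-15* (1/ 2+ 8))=69194998* sqrt(5)/ 3157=49010.05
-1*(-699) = 699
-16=-16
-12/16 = -3/4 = -0.75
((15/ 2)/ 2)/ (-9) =-5/ 12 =-0.42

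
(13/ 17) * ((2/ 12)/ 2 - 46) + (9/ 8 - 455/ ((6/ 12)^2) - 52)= -777643/ 408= -1905.99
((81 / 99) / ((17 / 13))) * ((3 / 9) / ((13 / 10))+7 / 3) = 303 / 187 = 1.62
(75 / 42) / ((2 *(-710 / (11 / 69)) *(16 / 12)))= -55 / 365792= -0.00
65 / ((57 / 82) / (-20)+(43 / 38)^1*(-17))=-2025400 / 600503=-3.37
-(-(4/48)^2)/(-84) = -1/12096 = -0.00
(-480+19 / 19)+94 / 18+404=-69.78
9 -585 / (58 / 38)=-10854 / 29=-374.28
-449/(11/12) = -5388/11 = -489.82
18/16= 9/8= 1.12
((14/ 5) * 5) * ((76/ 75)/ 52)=266/ 975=0.27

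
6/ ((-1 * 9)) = -2/ 3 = -0.67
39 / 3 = 13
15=15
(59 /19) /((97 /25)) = 0.80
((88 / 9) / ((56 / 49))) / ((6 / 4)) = 5.70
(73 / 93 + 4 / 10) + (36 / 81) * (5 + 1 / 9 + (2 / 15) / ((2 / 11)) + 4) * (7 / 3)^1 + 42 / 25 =2462161 / 188325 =13.07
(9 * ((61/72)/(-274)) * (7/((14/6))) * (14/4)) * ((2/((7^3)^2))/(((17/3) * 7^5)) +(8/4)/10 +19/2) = -596691959265861/210523153574720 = -2.83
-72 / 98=-36 / 49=-0.73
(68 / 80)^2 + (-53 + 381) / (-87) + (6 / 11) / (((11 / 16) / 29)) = 84050303 / 4210800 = 19.96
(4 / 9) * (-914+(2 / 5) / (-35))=-639808 / 1575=-406.23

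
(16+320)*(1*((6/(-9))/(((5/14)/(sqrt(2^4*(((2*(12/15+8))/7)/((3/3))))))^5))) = -5570438365184*sqrt(770)/390625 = -395707882.22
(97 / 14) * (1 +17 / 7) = 1164 / 49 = 23.76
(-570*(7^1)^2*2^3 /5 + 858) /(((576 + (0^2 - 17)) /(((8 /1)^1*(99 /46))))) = -17356680 /12857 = -1349.98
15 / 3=5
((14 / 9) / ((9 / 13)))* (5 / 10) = 91 / 81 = 1.12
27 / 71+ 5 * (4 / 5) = 311 / 71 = 4.38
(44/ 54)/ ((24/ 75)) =275/ 108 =2.55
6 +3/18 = 37/6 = 6.17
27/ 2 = 13.50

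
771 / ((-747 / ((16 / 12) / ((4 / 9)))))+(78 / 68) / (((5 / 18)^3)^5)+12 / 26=141952690416048895779121 / 559783935546875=253584787.63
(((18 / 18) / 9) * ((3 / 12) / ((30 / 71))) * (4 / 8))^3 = 357911 / 10077696000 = 0.00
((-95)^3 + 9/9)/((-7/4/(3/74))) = 734892/37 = 19861.95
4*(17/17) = 4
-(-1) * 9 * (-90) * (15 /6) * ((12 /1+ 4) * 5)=-162000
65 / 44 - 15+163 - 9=6181 / 44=140.48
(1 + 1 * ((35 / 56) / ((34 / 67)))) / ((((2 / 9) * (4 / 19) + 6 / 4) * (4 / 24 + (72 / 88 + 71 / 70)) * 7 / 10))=85632525 / 83059348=1.03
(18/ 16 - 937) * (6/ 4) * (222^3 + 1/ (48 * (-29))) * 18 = -1026238967171145/ 3712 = -276465239000.85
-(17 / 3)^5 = -1419857 / 243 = -5843.03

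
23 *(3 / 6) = 11.50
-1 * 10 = -10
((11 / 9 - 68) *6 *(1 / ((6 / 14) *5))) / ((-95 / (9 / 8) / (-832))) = -875056 / 475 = -1842.22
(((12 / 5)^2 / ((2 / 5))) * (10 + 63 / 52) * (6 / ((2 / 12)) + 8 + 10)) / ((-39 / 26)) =-377784 / 65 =-5812.06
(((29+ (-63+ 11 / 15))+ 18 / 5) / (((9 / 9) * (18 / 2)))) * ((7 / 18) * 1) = -623 / 486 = -1.28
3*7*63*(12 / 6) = 2646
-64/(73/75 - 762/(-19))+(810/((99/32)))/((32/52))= 272949960/643907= 423.90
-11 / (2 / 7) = -77 / 2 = -38.50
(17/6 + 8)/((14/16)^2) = 2080/147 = 14.15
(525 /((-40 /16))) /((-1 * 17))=210 /17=12.35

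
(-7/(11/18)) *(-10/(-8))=-315/22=-14.32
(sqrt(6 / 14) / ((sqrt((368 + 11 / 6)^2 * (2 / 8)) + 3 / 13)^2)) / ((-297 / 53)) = -143312 * sqrt(21) / 192706596159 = -0.00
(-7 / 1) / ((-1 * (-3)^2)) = 7 / 9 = 0.78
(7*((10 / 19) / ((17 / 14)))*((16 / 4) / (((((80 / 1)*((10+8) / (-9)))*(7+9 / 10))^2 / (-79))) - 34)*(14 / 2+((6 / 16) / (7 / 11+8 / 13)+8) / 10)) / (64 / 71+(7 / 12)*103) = -201171589880625 / 15188797871168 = -13.24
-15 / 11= -1.36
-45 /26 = -1.73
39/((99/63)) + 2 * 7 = 427/11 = 38.82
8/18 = 4/9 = 0.44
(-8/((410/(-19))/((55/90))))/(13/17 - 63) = -3553/976005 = -0.00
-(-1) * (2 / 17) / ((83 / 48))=96 / 1411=0.07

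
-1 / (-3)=1 / 3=0.33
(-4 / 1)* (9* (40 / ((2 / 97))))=-69840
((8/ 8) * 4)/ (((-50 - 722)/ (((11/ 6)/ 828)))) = -11/ 958824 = -0.00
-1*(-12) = 12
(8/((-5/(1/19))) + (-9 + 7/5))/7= -146/133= -1.10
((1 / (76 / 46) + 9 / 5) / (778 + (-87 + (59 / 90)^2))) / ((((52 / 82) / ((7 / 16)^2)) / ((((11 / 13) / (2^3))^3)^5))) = 221892895524216884651145 / 91111259604729071741860003962807274962944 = 0.00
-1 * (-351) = 351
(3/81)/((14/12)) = 2/63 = 0.03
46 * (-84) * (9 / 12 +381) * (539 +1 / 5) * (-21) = 83513242512 / 5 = 16702648502.40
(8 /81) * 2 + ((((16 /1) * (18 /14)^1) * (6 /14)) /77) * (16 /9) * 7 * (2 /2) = 70832 /43659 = 1.62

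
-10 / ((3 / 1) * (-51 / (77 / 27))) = 770 / 4131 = 0.19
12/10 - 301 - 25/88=-132037/440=-300.08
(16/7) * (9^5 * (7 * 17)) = 16061328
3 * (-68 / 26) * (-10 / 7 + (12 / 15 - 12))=3468 / 35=99.09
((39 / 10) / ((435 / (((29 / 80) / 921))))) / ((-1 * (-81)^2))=-13 / 24170724000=-0.00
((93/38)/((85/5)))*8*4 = 1488/323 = 4.61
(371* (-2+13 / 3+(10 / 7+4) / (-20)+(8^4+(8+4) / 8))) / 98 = 11407031 / 735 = 15519.77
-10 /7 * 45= -450 /7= -64.29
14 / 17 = 0.82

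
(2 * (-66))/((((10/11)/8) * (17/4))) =-23232/85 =-273.32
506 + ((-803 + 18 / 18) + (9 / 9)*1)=-295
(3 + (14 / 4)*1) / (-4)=-13 / 8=-1.62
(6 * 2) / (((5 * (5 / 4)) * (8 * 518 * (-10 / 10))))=-3 / 6475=-0.00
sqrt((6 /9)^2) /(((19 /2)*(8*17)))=1 /1938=0.00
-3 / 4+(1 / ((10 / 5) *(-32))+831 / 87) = 16307 / 1856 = 8.79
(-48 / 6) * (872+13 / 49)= -341928 / 49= -6978.12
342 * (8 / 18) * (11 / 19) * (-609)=-53592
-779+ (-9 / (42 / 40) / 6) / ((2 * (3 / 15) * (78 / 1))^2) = -66352229 / 85176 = -779.00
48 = 48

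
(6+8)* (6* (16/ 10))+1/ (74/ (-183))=48813/ 370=131.93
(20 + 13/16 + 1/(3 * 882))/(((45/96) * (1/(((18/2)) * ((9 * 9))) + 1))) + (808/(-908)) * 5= 39.89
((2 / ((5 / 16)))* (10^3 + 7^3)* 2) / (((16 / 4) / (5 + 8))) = 55868.80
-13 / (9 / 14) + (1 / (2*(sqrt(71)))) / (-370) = -182 / 9 -sqrt(71) / 52540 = -20.22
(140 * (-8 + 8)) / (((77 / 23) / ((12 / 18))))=0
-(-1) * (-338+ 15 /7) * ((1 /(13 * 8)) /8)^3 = -2351 /4031512576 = -0.00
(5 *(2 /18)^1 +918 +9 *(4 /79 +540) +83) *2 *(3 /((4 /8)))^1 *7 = 492408.95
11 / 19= 0.58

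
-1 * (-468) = 468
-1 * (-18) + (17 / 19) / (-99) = 33841 / 1881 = 17.99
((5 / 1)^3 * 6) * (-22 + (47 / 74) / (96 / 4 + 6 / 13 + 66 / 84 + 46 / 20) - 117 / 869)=-2227773336875 / 134335234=-16583.69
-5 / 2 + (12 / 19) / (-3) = -103 / 38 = -2.71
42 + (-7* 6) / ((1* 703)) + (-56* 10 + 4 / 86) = -15659022 / 30229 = -518.01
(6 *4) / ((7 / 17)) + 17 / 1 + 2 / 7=529 / 7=75.57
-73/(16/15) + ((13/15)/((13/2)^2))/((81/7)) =-17295077/252720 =-68.44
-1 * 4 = -4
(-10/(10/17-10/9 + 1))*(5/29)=-7650/2117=-3.61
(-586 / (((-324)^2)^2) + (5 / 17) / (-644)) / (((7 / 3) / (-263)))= 1811616930163 / 35188570779264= 0.05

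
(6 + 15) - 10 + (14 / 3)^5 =540497 / 243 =2224.27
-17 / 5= -3.40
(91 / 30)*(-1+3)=91 / 15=6.07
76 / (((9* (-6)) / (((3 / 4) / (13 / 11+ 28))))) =-209 / 5778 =-0.04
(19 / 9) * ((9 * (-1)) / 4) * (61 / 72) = -1159 / 288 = -4.02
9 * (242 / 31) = 2178 / 31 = 70.26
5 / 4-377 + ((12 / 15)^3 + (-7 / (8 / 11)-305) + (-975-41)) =-1705863 / 1000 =-1705.86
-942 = -942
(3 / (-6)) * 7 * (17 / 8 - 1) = -63 / 16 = -3.94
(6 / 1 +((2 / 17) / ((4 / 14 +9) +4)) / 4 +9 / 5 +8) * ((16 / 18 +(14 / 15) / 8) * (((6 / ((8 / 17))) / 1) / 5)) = 40.52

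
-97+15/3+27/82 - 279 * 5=-121907/82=-1486.67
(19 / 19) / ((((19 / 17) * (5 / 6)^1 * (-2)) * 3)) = -17 / 95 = -0.18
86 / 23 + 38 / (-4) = -265 / 46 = -5.76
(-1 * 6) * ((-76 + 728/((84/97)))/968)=-1147/242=-4.74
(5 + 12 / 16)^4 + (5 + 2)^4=894497 / 256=3494.13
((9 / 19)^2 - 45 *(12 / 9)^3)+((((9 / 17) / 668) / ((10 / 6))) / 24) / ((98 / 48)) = -320725945699 / 3013144260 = -106.44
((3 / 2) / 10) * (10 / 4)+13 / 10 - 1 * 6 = -173 / 40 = -4.32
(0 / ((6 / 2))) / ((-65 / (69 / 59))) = 0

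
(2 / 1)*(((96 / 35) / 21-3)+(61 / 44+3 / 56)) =-30819 / 10780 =-2.86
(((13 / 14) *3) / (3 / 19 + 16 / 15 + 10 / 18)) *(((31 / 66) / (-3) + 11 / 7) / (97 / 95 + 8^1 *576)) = 690222975 / 1436797971224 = 0.00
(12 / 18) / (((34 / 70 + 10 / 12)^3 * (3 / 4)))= 8232000 / 21253933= 0.39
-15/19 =-0.79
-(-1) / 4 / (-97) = -1 / 388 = -0.00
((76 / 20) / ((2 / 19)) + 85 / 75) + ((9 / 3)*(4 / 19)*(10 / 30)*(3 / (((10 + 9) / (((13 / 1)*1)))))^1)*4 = 421957 / 10830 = 38.96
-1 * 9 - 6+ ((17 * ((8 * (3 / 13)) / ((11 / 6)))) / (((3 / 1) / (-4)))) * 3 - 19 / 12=-145961 / 1716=-85.06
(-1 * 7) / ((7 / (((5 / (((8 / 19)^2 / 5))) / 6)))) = -23.50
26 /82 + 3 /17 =344 /697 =0.49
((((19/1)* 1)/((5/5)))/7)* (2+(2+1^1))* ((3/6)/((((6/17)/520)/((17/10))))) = 356915/21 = 16995.95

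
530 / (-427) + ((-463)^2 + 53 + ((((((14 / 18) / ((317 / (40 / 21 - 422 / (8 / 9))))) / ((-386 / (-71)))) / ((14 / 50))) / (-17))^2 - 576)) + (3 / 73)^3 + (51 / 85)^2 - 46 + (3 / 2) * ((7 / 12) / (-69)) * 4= 7214506675988659940543199336612059 / 33744331401313125149755934400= 213799.07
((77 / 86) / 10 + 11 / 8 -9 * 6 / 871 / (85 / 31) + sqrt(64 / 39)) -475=-12060596023 / 25468040 + 8 * sqrt(39) / 39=-472.28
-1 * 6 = -6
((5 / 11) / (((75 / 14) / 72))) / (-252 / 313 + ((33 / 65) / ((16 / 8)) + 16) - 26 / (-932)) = 318553872 / 807017101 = 0.39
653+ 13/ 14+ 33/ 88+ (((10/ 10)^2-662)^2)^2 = 10690397810137/ 56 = 190899960895.30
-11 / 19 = -0.58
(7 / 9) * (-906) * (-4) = 8456 / 3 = 2818.67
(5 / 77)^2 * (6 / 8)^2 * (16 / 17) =225 / 100793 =0.00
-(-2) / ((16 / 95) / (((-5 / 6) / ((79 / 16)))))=-2.00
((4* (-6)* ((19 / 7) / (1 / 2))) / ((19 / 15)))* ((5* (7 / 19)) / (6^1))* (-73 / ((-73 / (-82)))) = 49200 / 19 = 2589.47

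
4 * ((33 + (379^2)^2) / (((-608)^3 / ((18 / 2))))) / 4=-826.21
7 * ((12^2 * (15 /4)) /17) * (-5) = -1111.76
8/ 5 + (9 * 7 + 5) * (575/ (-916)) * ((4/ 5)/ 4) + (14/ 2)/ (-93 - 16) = -873802/ 124805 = -7.00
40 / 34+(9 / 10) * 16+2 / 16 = 10677 / 680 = 15.70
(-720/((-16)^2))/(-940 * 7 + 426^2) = -45/2798336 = -0.00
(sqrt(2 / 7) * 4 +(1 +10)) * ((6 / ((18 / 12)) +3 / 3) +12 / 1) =68 * sqrt(14) / 7 +187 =223.35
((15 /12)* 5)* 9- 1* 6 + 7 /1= 229 /4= 57.25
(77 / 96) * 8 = 6.42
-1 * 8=-8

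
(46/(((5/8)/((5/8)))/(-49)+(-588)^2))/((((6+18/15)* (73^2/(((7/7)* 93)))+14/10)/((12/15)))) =12152/47262976525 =0.00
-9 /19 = -0.47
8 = 8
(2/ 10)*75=15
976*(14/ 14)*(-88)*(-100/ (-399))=-8588800/ 399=-21525.81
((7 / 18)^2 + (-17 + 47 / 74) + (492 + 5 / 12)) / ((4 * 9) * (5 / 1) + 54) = 2854361 / 1402596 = 2.04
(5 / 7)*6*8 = 240 / 7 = 34.29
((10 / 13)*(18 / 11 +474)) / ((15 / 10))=34880 / 143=243.92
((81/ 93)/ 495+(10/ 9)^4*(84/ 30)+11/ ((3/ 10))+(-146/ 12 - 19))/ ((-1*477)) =-218570921/ 10671925770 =-0.02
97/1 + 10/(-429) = 41603/429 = 96.98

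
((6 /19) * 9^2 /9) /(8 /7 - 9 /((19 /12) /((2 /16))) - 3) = -756 /683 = -1.11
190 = 190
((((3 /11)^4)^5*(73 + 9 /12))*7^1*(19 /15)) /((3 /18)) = 27360797194647 /1345499989865120018402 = 0.00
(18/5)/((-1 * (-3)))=6/5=1.20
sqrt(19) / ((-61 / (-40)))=40 * sqrt(19) / 61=2.86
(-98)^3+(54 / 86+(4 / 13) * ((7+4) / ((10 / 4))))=-941190.02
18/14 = 9/7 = 1.29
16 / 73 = 0.22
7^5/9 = 16807/9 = 1867.44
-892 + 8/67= -891.88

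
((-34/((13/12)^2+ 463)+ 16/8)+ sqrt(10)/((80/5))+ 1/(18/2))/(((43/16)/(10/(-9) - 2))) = -549209920/232807203 - 28 * sqrt(10)/387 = -2.59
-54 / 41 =-1.32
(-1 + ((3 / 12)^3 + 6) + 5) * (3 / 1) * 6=5769 / 32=180.28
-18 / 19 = -0.95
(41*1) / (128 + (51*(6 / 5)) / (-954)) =10865 / 33903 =0.32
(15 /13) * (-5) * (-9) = 51.92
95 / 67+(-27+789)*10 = 510635 / 67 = 7621.42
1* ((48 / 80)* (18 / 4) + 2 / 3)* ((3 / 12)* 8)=101 / 15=6.73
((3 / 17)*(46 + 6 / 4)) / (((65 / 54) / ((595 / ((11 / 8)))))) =430920 / 143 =3013.43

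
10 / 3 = 3.33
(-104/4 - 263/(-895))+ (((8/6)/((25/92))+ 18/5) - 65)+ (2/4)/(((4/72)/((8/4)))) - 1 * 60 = -124.20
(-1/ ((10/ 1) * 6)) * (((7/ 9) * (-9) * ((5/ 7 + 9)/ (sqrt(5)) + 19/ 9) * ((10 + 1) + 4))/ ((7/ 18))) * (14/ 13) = 133/ 13 + 612 * sqrt(5)/ 65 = 31.28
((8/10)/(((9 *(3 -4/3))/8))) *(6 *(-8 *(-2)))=1024/25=40.96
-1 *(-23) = 23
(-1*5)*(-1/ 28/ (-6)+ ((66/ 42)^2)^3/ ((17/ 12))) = -2552476435/ 48000792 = -53.18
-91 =-91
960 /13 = 73.85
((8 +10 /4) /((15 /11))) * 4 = 154 /5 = 30.80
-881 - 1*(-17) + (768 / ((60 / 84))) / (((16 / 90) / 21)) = 126144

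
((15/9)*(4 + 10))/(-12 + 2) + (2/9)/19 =-397/171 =-2.32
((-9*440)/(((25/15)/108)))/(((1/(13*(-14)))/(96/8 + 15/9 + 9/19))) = 12547446912/19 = 660391942.74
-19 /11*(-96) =1824 /11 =165.82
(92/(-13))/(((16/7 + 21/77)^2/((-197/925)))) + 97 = 230331193/2368925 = 97.23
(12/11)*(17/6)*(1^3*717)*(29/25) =706962/275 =2570.77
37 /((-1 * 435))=-37 /435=-0.09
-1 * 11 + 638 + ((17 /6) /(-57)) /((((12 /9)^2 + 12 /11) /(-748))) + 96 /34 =642.78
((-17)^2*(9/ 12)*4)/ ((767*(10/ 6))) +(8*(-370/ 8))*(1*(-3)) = 4259451/ 3835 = 1110.68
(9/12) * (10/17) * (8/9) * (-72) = -28.24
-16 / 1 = -16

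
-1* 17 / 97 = -17 / 97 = -0.18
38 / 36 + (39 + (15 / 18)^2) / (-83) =575 / 996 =0.58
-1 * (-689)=689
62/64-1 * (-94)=3039/32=94.97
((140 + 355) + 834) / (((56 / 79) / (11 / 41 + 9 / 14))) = 54910293 / 32144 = 1708.26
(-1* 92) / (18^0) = -92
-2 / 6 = -1 / 3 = -0.33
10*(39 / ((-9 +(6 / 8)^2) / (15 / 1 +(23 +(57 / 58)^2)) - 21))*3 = -204486360 / 3708113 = -55.15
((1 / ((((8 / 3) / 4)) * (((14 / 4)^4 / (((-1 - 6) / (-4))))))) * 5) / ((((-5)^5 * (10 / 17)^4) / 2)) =-250563 / 535937500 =-0.00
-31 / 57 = -0.54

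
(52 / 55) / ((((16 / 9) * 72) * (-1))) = -13 / 1760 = -0.01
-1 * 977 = -977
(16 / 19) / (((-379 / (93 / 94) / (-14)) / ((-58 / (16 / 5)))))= -188790 / 338447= -0.56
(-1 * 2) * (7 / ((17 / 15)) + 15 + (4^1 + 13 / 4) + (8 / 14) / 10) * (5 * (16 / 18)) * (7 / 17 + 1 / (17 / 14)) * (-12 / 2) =542328 / 289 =1876.57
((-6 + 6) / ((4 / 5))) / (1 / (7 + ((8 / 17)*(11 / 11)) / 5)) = 0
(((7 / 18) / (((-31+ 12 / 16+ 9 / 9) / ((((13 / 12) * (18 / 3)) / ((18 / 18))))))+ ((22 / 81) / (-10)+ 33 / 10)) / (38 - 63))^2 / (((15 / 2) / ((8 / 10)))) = 13323122 / 7688671875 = 0.00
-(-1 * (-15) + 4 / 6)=-47 / 3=-15.67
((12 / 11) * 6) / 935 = 72 / 10285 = 0.01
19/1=19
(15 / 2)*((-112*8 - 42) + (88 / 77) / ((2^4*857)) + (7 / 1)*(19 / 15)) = -167216111 / 23996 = -6968.50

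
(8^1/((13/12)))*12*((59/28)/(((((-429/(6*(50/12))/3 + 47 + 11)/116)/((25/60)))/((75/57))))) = 513300000/2259803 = 227.14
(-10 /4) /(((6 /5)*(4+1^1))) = -5 /12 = -0.42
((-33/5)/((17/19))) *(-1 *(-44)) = -27588/85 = -324.56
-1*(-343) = 343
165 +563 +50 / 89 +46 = 68936 / 89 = 774.56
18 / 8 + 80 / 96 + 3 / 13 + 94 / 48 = 1645 / 312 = 5.27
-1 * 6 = -6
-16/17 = -0.94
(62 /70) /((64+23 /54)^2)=90396 /423620435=0.00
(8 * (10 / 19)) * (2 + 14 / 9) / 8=320 / 171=1.87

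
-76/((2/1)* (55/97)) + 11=-3081/55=-56.02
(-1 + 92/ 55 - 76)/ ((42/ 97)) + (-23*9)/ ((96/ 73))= -4082557/ 12320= -331.38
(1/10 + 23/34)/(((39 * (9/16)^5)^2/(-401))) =-9699891580239872/150262973761095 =-64.55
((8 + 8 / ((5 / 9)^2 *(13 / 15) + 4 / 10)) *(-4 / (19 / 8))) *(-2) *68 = 70537216 / 15409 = 4577.66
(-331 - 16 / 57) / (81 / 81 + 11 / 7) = -132181 / 1026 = -128.83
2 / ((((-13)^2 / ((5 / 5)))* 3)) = 2 / 507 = 0.00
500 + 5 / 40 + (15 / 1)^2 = 5801 / 8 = 725.12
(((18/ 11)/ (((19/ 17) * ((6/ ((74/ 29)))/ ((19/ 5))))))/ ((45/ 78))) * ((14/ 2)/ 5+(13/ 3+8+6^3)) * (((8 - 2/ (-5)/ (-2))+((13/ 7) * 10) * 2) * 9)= 48353348472/ 126875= 381110.14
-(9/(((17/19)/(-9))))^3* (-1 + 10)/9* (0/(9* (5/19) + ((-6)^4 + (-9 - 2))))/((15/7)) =0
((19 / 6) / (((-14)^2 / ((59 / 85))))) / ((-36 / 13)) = -14573 / 3598560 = -0.00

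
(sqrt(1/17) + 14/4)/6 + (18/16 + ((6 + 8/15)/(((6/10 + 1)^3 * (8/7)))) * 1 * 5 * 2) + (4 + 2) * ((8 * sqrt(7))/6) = sqrt(17)/102 + 16041/1024 + 8 * sqrt(7) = 36.87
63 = 63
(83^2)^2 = 47458321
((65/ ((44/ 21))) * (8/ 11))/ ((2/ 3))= 4095/ 121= 33.84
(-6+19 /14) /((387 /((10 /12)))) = -325 /32508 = -0.01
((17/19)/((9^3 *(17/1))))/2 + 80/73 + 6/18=2890315/2022246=1.43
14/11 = 1.27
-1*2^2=-4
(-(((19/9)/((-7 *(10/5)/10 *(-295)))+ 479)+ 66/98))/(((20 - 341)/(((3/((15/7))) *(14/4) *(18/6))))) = 12480757/568170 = 21.97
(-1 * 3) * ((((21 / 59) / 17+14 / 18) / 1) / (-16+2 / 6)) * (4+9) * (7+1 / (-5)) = 37492 / 2773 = 13.52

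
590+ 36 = 626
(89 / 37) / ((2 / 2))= 89 / 37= 2.41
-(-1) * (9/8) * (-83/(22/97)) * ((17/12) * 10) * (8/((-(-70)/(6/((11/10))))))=-6159015/1694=-3635.78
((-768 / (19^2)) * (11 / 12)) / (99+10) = -704 / 39349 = -0.02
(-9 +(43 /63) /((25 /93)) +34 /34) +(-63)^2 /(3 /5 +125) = 8618149 /329700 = 26.14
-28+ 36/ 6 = -22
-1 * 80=-80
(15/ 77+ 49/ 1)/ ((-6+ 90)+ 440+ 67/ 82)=310616/ 3313695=0.09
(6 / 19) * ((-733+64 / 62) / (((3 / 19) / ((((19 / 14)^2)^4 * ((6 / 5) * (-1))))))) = 1156122086889993 / 57186825920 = 20216.58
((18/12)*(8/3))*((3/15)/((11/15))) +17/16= 379/176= 2.15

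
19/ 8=2.38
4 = 4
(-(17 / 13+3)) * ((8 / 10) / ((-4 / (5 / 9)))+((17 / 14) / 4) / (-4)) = 0.81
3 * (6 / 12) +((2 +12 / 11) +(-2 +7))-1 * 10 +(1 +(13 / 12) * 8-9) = 17 / 66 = 0.26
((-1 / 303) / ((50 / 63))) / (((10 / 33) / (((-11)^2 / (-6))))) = 27951 / 101000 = 0.28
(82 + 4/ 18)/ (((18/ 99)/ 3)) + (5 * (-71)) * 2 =1940/ 3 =646.67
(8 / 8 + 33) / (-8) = -17 / 4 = -4.25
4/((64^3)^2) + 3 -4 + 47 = 790273982465/17179869184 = 46.00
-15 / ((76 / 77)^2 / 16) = -88935 / 361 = -246.36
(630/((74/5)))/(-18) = -175/74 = -2.36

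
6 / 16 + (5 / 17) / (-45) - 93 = -113381 / 1224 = -92.63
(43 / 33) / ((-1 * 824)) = -43 / 27192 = -0.00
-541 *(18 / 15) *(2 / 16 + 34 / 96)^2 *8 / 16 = -286189 / 3840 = -74.53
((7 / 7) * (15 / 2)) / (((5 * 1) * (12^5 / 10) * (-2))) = -5 / 165888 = -0.00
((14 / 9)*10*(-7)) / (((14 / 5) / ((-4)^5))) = 358400 / 9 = 39822.22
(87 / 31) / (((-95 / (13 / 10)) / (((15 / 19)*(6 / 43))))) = -10179 / 2406065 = -0.00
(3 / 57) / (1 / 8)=0.42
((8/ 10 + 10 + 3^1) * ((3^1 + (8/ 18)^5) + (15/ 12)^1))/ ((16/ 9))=23182367/ 699840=33.13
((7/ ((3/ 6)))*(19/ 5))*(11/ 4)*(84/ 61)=61446/ 305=201.46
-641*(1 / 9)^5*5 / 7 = -3205 / 413343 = -0.01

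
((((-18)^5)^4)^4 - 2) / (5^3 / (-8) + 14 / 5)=-1056477858464732743698966086253607622990791106115723001147680031331917974272478444691402406113616854960 / 513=-2059411030145677862960948000000000000000000000000000000000000000000000000000000000000000000000000000.00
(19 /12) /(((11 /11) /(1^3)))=19 /12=1.58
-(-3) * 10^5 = 300000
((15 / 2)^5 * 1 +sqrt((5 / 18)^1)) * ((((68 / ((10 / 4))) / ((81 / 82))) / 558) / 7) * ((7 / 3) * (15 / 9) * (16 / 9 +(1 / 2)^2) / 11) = 50881 * sqrt(10) / 60407127 +159003125 / 1325808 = 119.93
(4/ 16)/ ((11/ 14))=0.32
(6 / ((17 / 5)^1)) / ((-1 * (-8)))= 15 / 68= 0.22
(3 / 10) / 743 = 3 / 7430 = 0.00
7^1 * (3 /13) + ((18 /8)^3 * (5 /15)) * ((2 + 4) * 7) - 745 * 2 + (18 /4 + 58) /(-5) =-558029 /416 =-1341.42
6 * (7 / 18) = 7 / 3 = 2.33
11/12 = 0.92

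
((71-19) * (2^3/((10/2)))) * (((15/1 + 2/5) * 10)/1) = 64064/5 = 12812.80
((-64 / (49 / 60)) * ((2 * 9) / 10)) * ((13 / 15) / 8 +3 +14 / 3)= -268704 / 245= -1096.75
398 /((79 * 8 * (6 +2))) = 199 /2528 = 0.08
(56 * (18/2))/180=14/5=2.80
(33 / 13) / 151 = 33 / 1963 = 0.02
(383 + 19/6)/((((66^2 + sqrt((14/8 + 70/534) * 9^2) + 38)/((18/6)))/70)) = 126853989080/6873321773 - 3405990 * sqrt(10947)/6873321773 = 18.40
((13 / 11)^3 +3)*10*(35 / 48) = 541625 / 15972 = 33.91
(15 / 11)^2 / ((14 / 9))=2025 / 1694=1.20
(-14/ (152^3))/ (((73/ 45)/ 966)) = -152145/ 64090496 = -0.00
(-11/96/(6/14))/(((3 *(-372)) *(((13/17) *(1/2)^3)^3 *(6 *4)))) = 378301/33100002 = 0.01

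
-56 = -56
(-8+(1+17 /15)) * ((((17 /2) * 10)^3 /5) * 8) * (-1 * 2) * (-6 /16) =-4323440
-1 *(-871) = 871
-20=-20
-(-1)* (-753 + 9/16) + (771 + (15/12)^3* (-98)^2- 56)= 149763/8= 18720.38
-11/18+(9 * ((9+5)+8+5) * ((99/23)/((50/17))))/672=-189893/2318400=-0.08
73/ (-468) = -73/ 468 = -0.16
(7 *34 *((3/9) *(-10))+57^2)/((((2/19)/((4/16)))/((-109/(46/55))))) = -839138135/1104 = -760088.89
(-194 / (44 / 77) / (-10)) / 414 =679 / 8280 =0.08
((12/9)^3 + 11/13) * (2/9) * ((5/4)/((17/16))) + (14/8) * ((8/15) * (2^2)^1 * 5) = 1047616/53703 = 19.51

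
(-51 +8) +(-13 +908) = 852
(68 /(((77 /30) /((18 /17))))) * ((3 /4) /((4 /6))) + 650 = 52480 /77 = 681.56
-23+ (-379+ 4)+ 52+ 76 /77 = -26566 /77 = -345.01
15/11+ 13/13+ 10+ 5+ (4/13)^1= 2527/143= 17.67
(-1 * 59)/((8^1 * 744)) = -59/5952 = -0.01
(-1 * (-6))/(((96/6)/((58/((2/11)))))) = 957/8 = 119.62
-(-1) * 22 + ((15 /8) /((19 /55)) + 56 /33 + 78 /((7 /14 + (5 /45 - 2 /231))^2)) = 853442746033 /3497280600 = 244.03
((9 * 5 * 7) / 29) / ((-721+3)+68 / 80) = -0.02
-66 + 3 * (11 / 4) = -231 / 4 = -57.75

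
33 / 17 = 1.94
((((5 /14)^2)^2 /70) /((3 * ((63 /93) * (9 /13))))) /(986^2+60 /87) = 1460875 /8597563124274432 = 0.00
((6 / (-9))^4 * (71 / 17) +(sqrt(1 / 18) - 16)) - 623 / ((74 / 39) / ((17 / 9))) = -64742801 / 101898 +sqrt(2) / 6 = -635.13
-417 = -417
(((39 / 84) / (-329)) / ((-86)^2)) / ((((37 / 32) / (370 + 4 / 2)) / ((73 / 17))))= -706056 / 2678437363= -0.00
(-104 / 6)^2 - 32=2416 / 9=268.44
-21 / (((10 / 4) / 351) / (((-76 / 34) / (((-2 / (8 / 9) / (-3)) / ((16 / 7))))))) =1707264 / 85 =20085.46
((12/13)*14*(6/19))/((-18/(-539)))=30184/247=122.20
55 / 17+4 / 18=529 / 153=3.46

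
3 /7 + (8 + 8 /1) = 115 /7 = 16.43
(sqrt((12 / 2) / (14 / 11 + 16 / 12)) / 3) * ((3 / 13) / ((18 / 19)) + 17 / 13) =121 * sqrt(473) / 3354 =0.78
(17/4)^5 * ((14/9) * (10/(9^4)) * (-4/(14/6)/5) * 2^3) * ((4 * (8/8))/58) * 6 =-1419857/380538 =-3.73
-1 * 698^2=-487204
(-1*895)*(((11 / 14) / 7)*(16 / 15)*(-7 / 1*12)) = 63008 / 7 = 9001.14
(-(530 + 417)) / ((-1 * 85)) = 947 / 85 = 11.14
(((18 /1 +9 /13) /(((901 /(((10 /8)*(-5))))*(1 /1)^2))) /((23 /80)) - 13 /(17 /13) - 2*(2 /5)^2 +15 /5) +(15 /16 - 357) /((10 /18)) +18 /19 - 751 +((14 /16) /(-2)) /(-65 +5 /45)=-1672391129684597 /1195700521600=-1398.67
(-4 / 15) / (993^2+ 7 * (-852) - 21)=-1 / 3675240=-0.00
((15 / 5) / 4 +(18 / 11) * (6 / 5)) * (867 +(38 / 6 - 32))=125569 / 55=2283.07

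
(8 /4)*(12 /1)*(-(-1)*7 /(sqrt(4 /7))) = 84*sqrt(7) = 222.24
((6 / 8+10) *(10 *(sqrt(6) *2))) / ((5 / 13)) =559 *sqrt(6) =1369.26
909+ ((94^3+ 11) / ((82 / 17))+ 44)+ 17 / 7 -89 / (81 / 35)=8048738891 / 46494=173113.50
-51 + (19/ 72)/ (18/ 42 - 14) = -18367/ 360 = -51.02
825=825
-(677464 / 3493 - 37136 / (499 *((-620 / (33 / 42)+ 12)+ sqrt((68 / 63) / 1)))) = -194.04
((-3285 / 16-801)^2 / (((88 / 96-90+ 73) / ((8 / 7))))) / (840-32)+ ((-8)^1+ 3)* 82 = -4358200843 / 8732864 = -499.06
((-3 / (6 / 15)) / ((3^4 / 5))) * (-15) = 125 / 18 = 6.94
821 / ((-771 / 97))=-79637 / 771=-103.29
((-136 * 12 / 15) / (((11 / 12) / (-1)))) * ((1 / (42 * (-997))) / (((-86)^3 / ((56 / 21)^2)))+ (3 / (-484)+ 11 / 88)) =468628907422864 / 33234498847935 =14.10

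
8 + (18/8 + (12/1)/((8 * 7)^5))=1411250179/137682944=10.25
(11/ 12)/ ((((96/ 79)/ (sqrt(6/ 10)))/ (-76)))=-16511 * sqrt(15)/ 1440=-44.41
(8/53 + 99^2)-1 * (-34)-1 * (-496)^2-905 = -237085.85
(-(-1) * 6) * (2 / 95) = 12 / 95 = 0.13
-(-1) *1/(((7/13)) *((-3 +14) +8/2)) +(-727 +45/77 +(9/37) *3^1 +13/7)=-30927529/42735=-723.70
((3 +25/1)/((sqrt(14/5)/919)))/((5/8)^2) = 117632 * sqrt(70)/25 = 39367.20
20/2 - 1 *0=10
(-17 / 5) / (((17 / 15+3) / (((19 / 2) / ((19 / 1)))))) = -51 / 124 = -0.41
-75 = -75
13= 13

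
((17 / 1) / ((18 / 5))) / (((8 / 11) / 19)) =17765 / 144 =123.37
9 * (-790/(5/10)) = -14220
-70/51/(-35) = 2/51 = 0.04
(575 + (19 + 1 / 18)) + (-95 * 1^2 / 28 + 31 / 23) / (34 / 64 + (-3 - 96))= 5424866171 / 9131598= 594.08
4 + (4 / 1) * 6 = 28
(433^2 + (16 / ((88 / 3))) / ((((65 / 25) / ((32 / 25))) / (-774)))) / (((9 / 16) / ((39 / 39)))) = 2142496432 / 6435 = 332944.28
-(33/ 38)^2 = -1089/ 1444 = -0.75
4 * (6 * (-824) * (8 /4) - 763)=-42604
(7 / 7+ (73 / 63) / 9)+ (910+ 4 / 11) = 5684978 / 6237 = 911.49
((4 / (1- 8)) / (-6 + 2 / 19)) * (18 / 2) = 0.87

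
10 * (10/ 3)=100/ 3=33.33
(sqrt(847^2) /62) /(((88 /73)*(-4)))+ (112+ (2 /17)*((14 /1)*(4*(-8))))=1904315 /33728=56.46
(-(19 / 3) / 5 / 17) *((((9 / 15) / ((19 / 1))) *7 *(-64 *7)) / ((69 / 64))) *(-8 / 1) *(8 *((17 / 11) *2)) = -25690112 / 18975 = -1353.89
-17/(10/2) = -17/5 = -3.40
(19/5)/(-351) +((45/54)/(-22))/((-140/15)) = -0.01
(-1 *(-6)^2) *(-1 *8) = 288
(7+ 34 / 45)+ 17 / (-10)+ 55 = 1099 / 18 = 61.06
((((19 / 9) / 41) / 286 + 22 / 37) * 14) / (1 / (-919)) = -14940327283 / 1952379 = -7652.37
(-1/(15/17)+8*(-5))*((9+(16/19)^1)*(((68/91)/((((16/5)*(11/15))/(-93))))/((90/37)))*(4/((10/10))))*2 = 204525011/5187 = 39430.31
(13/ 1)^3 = 2197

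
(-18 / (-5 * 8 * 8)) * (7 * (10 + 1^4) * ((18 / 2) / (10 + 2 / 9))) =56133 / 14720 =3.81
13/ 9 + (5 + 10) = 148/ 9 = 16.44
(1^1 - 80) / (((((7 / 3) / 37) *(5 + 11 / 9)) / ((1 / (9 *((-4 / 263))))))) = 2306247 / 1568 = 1470.82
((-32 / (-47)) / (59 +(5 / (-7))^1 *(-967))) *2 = 7 / 3854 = 0.00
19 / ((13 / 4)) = 76 / 13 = 5.85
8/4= 2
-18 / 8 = -9 / 4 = -2.25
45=45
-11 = -11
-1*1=-1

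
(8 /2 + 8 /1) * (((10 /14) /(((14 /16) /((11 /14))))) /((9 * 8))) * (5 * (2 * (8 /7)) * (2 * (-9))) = -52800 /2401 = -21.99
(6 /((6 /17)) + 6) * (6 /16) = 69 /8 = 8.62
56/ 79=0.71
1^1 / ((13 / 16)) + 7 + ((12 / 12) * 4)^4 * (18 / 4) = 15083 / 13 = 1160.23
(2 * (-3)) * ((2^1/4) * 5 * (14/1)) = -210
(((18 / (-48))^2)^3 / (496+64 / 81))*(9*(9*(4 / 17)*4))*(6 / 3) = 4782969 / 5603983360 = 0.00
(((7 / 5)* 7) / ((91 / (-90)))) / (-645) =42 / 2795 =0.02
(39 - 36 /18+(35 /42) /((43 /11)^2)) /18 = 411083 /199692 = 2.06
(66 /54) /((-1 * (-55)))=0.02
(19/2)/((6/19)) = 361/12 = 30.08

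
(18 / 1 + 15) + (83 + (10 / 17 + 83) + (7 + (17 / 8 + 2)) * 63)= 122463 / 136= 900.46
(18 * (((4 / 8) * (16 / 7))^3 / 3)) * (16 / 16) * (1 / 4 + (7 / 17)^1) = 34560 / 5831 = 5.93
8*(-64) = -512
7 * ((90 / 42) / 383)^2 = 225 / 1026823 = 0.00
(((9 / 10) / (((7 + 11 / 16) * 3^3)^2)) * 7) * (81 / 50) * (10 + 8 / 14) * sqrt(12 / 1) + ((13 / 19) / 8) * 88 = 9472 * sqrt(3) / 1891125 + 143 / 19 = 7.53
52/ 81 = 0.64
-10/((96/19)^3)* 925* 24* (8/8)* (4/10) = -688.43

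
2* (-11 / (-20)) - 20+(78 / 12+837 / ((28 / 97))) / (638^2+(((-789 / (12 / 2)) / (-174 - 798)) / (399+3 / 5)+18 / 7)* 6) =-348493015216413 / 18445751556370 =-18.89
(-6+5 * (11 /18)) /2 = -53 /36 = -1.47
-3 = -3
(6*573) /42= 81.86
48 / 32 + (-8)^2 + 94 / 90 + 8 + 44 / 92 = 75.02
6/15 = 2/5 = 0.40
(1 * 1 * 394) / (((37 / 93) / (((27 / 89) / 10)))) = 494667 / 16465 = 30.04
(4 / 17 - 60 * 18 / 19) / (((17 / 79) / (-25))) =6576.38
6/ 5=1.20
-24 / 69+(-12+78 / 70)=-9043 / 805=-11.23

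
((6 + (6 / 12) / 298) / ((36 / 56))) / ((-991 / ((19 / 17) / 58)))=-475741 / 2620651932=-0.00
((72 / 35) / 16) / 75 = 3 / 1750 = 0.00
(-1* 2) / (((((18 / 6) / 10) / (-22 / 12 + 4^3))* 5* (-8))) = 373 / 36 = 10.36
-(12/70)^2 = -36/1225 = -0.03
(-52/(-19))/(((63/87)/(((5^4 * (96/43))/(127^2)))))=0.33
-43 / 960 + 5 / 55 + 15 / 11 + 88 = 944167 / 10560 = 89.41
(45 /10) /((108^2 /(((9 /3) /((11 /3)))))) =1 /3168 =0.00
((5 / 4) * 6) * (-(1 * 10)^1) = -75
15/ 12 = 5/ 4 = 1.25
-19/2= -9.50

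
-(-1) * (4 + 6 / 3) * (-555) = -3330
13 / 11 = 1.18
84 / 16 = 21 / 4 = 5.25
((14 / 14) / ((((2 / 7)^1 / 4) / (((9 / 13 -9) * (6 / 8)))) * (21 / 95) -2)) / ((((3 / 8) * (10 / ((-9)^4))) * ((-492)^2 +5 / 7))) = -62828136 / 17407115669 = -0.00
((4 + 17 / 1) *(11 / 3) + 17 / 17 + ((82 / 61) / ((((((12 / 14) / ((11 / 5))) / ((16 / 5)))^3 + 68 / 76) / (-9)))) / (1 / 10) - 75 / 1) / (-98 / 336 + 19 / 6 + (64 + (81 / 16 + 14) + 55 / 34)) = -1.51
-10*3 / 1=-30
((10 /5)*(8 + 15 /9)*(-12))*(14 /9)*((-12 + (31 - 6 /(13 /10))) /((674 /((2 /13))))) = -607376 /512577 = -1.18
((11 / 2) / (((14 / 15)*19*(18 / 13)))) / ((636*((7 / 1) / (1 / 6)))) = 715 / 85264704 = 0.00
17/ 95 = 0.18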